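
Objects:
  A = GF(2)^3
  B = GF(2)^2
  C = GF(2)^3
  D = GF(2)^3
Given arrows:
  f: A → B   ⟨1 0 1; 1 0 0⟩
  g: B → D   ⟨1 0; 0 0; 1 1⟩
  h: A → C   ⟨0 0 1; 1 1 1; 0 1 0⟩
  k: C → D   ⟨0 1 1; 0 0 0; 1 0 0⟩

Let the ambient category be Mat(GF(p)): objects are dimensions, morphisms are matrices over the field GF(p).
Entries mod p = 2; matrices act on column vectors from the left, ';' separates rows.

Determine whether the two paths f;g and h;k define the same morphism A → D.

Path 1 = f;g:
  e0=[1,0,0] f→[1,1] g→[1,0,0]
  e1=[0,1,0] f→[0,0] g→[0,0,0]
  e2=[0,0,1] f→[1,0] g→[1,0,1]
  result₁ = ⟨1 0 1; 0 0 0; 0 0 1⟩
Path 2 = h;k:
  e0=[1,0,0] h→[0,1,0] k→[1,0,0]
  e1=[0,1,0] h→[0,1,1] k→[0,0,0]
  e2=[0,0,1] h→[1,1,0] k→[1,0,1]
  result₂ = ⟨1 0 1; 0 0 0; 0 0 1⟩
Equal? equal; square commutes

Answer: COMMUTES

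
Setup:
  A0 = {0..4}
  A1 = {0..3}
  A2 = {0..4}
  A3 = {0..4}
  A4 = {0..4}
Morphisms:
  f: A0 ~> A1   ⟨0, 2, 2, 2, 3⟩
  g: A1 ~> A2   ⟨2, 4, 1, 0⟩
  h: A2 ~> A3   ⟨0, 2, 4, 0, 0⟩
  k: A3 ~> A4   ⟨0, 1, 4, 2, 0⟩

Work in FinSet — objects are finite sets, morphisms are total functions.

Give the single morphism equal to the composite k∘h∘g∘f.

Answer: ⟨0, 4, 4, 4, 0⟩

Trace:
  0 f~>0 g~>2 h~>4 k~>0
  1 f~>2 g~>1 h~>2 k~>4
  2 f~>2 g~>1 h~>2 k~>4
  3 f~>2 g~>1 h~>2 k~>4
  4 f~>3 g~>0 h~>0 k~>0
result: ⟨0, 4, 4, 4, 0⟩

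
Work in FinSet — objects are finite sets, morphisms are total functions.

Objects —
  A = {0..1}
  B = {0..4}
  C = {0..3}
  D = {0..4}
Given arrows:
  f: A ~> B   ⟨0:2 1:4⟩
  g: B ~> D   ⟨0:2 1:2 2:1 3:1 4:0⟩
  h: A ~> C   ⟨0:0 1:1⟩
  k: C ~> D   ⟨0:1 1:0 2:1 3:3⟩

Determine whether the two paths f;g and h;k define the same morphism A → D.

Along f;g (path 1):
  0 f~>2 g~>1
  1 f~>4 g~>0
  composite₁ = ⟨0:1 1:0⟩
Along h;k (path 2):
  0 h~>0 k~>1
  1 h~>1 k~>0
  composite₂ = ⟨0:1 1:0⟩
Equal? equal; square commutes

Answer: COMMUTES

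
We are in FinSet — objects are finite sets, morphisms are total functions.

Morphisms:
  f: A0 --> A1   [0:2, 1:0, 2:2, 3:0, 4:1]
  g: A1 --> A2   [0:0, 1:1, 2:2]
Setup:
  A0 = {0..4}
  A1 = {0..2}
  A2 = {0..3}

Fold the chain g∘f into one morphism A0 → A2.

Answer: [0:2, 1:0, 2:2, 3:0, 4:1]

Work:
  0 f-->2 g-->2
  1 f-->0 g-->0
  2 f-->2 g-->2
  3 f-->0 g-->0
  4 f-->1 g-->1
⟦path⟧: [0:2, 1:0, 2:2, 3:0, 4:1]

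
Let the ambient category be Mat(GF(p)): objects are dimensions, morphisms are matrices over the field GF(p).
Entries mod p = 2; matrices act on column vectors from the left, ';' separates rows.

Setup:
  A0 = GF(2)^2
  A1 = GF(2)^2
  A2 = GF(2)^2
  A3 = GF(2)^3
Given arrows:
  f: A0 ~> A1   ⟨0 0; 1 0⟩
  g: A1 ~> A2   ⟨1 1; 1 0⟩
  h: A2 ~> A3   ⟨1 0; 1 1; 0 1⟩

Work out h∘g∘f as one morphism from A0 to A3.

Answer: ⟨1 0; 1 0; 0 0⟩

Trace:
  e0=(1,0) f~>(0,1) g~>(1,0) h~>(1,1,0)
  e1=(0,1) f~>(0,0) g~>(0,0) h~>(0,0,0)
result: ⟨1 0; 1 0; 0 0⟩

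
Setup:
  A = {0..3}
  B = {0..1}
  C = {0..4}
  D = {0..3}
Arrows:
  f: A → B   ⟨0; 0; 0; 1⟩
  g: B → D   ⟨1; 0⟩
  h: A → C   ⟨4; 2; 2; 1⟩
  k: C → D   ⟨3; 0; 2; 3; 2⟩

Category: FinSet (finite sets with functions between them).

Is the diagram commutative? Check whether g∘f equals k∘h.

Path 1 = f;g:
  0 f→0 g→1
  1 f→0 g→1
  2 f→0 g→1
  3 f→1 g→0
  result₁ = ⟨1; 1; 1; 0⟩
Path 2 = h;k:
  0 h→4 k→2
  1 h→2 k→2
  2 h→2 k→2
  3 h→1 k→0
  result₂ = ⟨2; 2; 2; 0⟩
Equal? distinct morphisms ✗

Answer: DOES NOT COMMUTE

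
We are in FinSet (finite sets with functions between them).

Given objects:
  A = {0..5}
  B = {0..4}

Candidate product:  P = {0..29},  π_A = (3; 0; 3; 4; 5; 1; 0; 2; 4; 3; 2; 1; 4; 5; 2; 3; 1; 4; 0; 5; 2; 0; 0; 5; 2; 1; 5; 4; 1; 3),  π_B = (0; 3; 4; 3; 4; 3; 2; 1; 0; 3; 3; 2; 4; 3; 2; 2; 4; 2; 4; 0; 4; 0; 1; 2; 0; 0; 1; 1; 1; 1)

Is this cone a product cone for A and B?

Answer: VALID PRODUCT

Derivation:
|A|·|B| = 6·5 = 30;  |P| = 30
Check the pairing map k ↦ (π_A(k), π_B(k)):
  0 -> (3,0)
  1 -> (0,3)
  2 -> (3,4)
  3 -> (4,3)
  4 -> (5,4)
  5 -> (1,3)
  6 -> (0,2)
  7 -> (2,1)
  8 -> (4,0)
  9 -> (3,3)
  10 -> (2,3)
  11 -> (1,2)
  12 -> (4,4)
  13 -> (5,3)
  14 -> (2,2)
  15 -> (3,2)
  16 -> (1,4)
  17 -> (4,2)
  18 -> (0,4)
  19 -> (5,0)
  20 -> (2,4)
  21 -> (0,0)
  22 -> (0,1)
  23 -> (5,2)
  24 -> (2,0)
  25 -> (1,0)
  26 -> (5,1)
  27 -> (4,1)
  28 -> (1,1)
  29 -> (3,1)
distinct pairs in image: 30 / 30 needed
  → bijection onto A×B; projections well-typed.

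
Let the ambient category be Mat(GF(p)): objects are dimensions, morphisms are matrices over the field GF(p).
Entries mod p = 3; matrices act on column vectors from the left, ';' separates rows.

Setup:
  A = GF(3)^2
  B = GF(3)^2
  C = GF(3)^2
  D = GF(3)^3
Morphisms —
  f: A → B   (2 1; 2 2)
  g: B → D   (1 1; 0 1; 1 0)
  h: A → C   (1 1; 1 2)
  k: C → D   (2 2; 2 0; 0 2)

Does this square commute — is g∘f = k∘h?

1) trace f;g:
  e0=⟨1,0⟩ f→⟨2,2⟩ g→⟨1,2,2⟩
  e1=⟨0,1⟩ f→⟨1,2⟩ g→⟨0,2,1⟩
  result₁ = (1 0; 2 2; 2 1)
2) trace h;k:
  e0=⟨1,0⟩ h→⟨1,1⟩ k→⟨1,2,2⟩
  e1=⟨0,1⟩ h→⟨1,2⟩ k→⟨0,2,1⟩
  result₂ = (1 0; 2 2; 2 1)
Equal? YES — commutes

Answer: COMMUTES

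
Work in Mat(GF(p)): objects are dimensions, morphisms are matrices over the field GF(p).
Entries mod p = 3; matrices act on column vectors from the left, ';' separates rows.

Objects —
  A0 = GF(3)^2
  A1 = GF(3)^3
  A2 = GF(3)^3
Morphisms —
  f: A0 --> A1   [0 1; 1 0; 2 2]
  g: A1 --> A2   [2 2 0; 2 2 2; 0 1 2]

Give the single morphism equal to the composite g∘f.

  e0=⟨1,0⟩ f-->⟨0,1,2⟩ g-->⟨2,0,2⟩
  e1=⟨0,1⟩ f-->⟨1,0,2⟩ g-->⟨2,0,1⟩
composite: [2 2; 0 0; 2 1]

Answer: [2 2; 0 0; 2 1]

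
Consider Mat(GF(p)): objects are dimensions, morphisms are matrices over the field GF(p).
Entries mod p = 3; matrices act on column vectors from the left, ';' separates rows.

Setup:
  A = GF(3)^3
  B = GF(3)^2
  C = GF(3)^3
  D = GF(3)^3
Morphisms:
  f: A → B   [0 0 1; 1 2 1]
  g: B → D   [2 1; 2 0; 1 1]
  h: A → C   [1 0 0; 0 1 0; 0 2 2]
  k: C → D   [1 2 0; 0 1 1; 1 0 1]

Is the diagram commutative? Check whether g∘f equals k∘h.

Along f;g (path 1):
  e0=⟨1,0,0⟩ f→⟨0,1⟩ g→⟨1,0,1⟩
  e1=⟨0,1,0⟩ f→⟨0,2⟩ g→⟨2,0,2⟩
  e2=⟨0,0,1⟩ f→⟨1,1⟩ g→⟨0,2,2⟩
  ⟦path⟧₁ = [1 2 0; 0 0 2; 1 2 2]
Along h;k (path 2):
  e0=⟨1,0,0⟩ h→⟨1,0,0⟩ k→⟨1,0,1⟩
  e1=⟨0,1,0⟩ h→⟨0,1,2⟩ k→⟨2,0,2⟩
  e2=⟨0,0,1⟩ h→⟨0,0,2⟩ k→⟨0,2,2⟩
  ⟦path⟧₂ = [1 2 0; 0 0 2; 1 2 2]
Equal? same morphism ✓

Answer: COMMUTES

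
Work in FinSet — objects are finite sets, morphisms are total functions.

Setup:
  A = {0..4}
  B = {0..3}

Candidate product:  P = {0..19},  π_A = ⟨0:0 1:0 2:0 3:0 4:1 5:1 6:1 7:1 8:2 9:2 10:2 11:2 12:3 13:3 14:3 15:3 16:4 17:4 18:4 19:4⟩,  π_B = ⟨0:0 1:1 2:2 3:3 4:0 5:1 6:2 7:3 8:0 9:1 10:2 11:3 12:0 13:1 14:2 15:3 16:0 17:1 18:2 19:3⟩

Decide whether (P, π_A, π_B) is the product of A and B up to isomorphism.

|A|·|B| = 5·4 = 20;  |P| = 20
Check the pairing map k ↦ (π_A(k), π_B(k)):
  0 : (0,0)
  1 : (0,1)
  2 : (0,2)
  3 : (0,3)
  4 : (1,0)
  5 : (1,1)
  6 : (1,2)
  7 : (1,3)
  8 : (2,0)
  9 : (2,1)
  10 : (2,2)
  11 : (2,3)
  12 : (3,0)
  13 : (3,1)
  14 : (3,2)
  15 : (3,3)
  16 : (4,0)
  17 : (4,1)
  18 : (4,2)
  19 : (4,3)
distinct pairs in image: 20 / 20 needed
  → bijection onto A×B; projections well-typed.

Answer: VALID PRODUCT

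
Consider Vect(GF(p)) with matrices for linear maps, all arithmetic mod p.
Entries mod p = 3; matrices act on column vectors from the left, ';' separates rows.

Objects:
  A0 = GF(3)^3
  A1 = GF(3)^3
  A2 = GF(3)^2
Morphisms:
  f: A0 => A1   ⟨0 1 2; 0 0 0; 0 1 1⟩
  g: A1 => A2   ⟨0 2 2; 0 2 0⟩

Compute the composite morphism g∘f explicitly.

  e0=[1,0,0] f=>[0,0,0] g=>[0,0]
  e1=[0,1,0] f=>[1,0,1] g=>[2,0]
  e2=[0,0,1] f=>[2,0,1] g=>[2,0]
⟦path⟧: ⟨0 2 2; 0 0 0⟩

Answer: ⟨0 2 2; 0 0 0⟩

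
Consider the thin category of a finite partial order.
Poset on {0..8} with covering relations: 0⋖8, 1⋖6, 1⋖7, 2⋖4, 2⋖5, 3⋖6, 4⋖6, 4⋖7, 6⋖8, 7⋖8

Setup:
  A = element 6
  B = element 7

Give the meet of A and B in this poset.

Answer: NO MEET EXISTS

Trace:
Common predecessors of 6,7: {1,2,4}
  maximal lower bounds 1 and 4 are incomparable: neither 1<=4 nor 4<=1
→ no greatest lower bound exists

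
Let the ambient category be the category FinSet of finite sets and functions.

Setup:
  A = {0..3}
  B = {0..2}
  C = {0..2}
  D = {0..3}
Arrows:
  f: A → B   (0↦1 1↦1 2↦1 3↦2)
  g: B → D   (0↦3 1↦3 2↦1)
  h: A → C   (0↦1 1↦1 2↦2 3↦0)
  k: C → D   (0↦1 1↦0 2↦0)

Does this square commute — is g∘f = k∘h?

Path 1 = f;g:
  0 f→1 g→3
  1 f→1 g→3
  2 f→1 g→3
  3 f→2 g→1
  ⟦path⟧₁ = (0↦3 1↦3 2↦3 3↦1)
Path 2 = h;k:
  0 h→1 k→0
  1 h→1 k→0
  2 h→2 k→0
  3 h→0 k→1
  ⟦path⟧₂ = (0↦0 1↦0 2↦0 3↦1)
Equal? distinct morphisms ✗

Answer: DOES NOT COMMUTE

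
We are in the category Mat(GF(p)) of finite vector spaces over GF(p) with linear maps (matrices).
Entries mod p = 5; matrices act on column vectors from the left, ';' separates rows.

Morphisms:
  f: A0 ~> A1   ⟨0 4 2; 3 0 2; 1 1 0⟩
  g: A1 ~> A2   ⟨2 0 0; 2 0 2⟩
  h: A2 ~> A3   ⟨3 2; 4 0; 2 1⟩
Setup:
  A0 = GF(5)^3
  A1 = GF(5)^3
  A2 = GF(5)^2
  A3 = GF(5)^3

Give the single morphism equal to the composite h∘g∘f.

Answer: ⟨4 4 0; 0 2 1; 2 1 2⟩

Derivation:
  e0=(1,0,0) f~>(0,3,1) g~>(0,2) h~>(4,0,2)
  e1=(0,1,0) f~>(4,0,1) g~>(3,0) h~>(4,2,1)
  e2=(0,0,1) f~>(2,2,0) g~>(4,4) h~>(0,1,2)
composite: ⟨4 4 0; 0 2 1; 2 1 2⟩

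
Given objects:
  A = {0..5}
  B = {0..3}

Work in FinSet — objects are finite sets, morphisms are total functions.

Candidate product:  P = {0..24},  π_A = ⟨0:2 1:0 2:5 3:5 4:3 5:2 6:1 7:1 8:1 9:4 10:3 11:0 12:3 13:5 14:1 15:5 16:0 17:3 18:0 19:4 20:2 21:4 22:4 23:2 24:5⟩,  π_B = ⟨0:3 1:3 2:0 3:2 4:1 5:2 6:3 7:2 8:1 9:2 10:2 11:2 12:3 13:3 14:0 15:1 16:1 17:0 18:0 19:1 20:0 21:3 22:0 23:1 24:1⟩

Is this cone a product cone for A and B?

Answer: NOT A VALID PRODUCT — |P|=25 ≠ |A|·|B|=24

Work:
|A|·|B| = 6·4 = 24;  |P| = 25
  → cardinalities differ; no bijection possible.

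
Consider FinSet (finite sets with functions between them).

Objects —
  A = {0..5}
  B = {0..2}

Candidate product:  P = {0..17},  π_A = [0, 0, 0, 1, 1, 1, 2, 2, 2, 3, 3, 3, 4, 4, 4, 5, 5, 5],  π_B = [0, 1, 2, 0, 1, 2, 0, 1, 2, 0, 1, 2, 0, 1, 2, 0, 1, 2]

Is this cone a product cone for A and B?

Answer: VALID PRODUCT

Trace:
|A|·|B| = 6·3 = 18;  |P| = 18
Check the pairing map k ↦ (π_A(k), π_B(k)):
  0 -> (0,0)
  1 -> (0,1)
  2 -> (0,2)
  3 -> (1,0)
  4 -> (1,1)
  5 -> (1,2)
  6 -> (2,0)
  7 -> (2,1)
  8 -> (2,2)
  9 -> (3,0)
  10 -> (3,1)
  11 -> (3,2)
  12 -> (4,0)
  13 -> (4,1)
  14 -> (4,2)
  15 -> (5,0)
  16 -> (5,1)
  17 -> (5,2)
distinct pairs in image: 18 / 18 needed
  → bijection onto A×B; projections well-typed.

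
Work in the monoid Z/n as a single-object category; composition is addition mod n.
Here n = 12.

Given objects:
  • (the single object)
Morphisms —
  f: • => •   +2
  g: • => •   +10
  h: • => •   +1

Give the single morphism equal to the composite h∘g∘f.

  0 +2≡2 +10≡0 +1≡1  (mod 12)
composite: +1

Answer: +1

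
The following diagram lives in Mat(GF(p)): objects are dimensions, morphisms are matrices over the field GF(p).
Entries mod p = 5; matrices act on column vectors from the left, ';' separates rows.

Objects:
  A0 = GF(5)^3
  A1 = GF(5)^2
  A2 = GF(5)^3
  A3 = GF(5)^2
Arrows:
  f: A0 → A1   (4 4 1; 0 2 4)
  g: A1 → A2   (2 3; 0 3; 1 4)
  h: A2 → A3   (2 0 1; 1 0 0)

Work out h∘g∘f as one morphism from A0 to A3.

Answer: (0 0 0; 3 4 4)

Work:
  e0=[1,0,0] f→[4,0] g→[3,0,4] h→[0,3]
  e1=[0,1,0] f→[4,2] g→[4,1,2] h→[0,4]
  e2=[0,0,1] f→[1,4] g→[4,2,2] h→[0,4]
composite: (0 0 0; 3 4 4)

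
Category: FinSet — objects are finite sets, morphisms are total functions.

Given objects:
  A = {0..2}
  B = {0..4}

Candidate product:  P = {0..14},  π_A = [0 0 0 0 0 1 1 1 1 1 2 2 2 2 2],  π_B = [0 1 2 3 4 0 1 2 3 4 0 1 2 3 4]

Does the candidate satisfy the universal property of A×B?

Answer: VALID PRODUCT

Work:
|A|·|B| = 3·5 = 15;  |P| = 15
Check the pairing map k ↦ (π_A(k), π_B(k)):
  0 : (0,0)
  1 : (0,1)
  2 : (0,2)
  3 : (0,3)
  4 : (0,4)
  5 : (1,0)
  6 : (1,1)
  7 : (1,2)
  8 : (1,3)
  9 : (1,4)
  10 : (2,0)
  11 : (2,1)
  12 : (2,2)
  13 : (2,3)
  14 : (2,4)
distinct pairs in image: 15 / 15 needed
  → bijection onto A×B; projections well-typed.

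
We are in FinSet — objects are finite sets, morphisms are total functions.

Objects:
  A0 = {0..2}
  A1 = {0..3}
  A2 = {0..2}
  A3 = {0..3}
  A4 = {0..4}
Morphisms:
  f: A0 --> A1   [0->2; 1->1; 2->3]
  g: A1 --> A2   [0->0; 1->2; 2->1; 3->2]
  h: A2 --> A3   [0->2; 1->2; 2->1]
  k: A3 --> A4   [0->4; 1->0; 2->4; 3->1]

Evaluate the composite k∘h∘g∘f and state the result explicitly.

  0 f-->2 g-->1 h-->2 k-->4
  1 f-->1 g-->2 h-->1 k-->0
  2 f-->3 g-->2 h-->1 k-->0
result: [0->4; 1->0; 2->0]

Answer: [0->4; 1->0; 2->0]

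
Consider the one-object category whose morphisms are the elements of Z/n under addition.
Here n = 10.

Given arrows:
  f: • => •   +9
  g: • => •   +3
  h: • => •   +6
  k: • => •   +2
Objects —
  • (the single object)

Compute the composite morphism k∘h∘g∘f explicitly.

Answer: +0

Work:
  0 +9≡9 +3≡2 +6≡8 +2≡0  (mod 10)
⟦path⟧: +0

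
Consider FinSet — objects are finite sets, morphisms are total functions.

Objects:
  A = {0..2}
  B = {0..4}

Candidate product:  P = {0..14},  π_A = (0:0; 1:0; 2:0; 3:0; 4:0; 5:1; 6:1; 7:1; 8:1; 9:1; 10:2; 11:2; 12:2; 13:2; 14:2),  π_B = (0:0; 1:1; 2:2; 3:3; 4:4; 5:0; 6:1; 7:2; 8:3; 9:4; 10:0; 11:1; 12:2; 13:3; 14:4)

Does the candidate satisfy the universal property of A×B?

Answer: VALID PRODUCT

Work:
|A|·|B| = 3·5 = 15;  |P| = 15
Check the pairing map k ↦ (π_A(k), π_B(k)):
  0 : (0,0)
  1 : (0,1)
  2 : (0,2)
  3 : (0,3)
  4 : (0,4)
  5 : (1,0)
  6 : (1,1)
  7 : (1,2)
  8 : (1,3)
  9 : (1,4)
  10 : (2,0)
  11 : (2,1)
  12 : (2,2)
  13 : (2,3)
  14 : (2,4)
distinct pairs in image: 15 / 15 needed
  → bijection onto A×B; projections well-typed.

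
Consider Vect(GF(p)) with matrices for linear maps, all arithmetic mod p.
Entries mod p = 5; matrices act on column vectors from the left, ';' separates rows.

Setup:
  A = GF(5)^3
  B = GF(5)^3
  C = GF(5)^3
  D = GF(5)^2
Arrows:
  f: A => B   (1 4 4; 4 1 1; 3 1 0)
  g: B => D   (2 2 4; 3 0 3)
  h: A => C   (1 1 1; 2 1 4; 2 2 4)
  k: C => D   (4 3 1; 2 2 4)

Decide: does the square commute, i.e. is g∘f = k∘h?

Path 1 = f;g:
  e0=⟨1,0,0⟩ f=>⟨1,4,3⟩ g=>⟨2,2⟩
  e1=⟨0,1,0⟩ f=>⟨4,1,1⟩ g=>⟨4,0⟩
  e2=⟨0,0,1⟩ f=>⟨4,1,0⟩ g=>⟨0,2⟩
  composite₁ = (2 4 0; 2 0 2)
Path 2 = h;k:
  e0=⟨1,0,0⟩ h=>⟨1,2,2⟩ k=>⟨2,4⟩
  e1=⟨0,1,0⟩ h=>⟨1,1,2⟩ k=>⟨4,2⟩
  e2=⟨0,0,1⟩ h=>⟨1,4,4⟩ k=>⟨0,1⟩
  composite₂ = (2 4 0; 4 2 1)
Equal? NO — does not commute

Answer: DOES NOT COMMUTE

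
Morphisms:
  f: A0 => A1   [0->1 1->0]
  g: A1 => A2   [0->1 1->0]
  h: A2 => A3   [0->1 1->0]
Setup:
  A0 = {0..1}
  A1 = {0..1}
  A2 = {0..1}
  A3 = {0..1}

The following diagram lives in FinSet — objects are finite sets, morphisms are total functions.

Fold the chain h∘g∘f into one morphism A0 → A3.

Answer: [0->1 1->0]

Trace:
  0 f=>1 g=>0 h=>1
  1 f=>0 g=>1 h=>0
⟦path⟧: [0->1 1->0]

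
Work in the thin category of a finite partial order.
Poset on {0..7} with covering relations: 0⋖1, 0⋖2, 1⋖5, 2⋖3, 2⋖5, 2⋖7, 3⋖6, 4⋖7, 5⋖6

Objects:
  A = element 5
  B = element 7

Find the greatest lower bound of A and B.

Answer: A∧B = 2

Derivation:
{x : x⊑A ∧ x⊑B} = {0,2}  (A=5, B=7)
  0 ⊑ 2
  2 ⊑ 2
glb = 2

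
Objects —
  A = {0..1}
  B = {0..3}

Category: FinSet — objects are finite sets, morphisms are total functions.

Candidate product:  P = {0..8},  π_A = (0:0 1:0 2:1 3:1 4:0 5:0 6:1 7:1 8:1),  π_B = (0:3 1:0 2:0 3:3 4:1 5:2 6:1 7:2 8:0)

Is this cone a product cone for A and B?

Answer: NOT A VALID PRODUCT — |P|=9 ≠ |A|·|B|=8

Derivation:
|A|·|B| = 2·4 = 8;  |P| = 9
  → cardinalities differ; no bijection possible.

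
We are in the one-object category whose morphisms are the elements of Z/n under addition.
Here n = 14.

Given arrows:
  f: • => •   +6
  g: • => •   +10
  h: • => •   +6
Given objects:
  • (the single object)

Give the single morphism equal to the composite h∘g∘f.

  0 +6≡6 +10≡2 +6≡8  (mod 14)
⟦path⟧: +8

Answer: +8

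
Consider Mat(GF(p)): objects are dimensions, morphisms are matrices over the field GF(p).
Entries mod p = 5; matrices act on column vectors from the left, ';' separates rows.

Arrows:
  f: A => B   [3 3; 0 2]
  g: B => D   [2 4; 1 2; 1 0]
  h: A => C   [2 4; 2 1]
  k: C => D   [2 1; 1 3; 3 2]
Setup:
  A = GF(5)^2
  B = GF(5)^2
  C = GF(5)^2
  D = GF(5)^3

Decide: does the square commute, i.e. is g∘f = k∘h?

Answer: DOES NOT COMMUTE

Work:
1) trace f;g:
  e0=[1,0] f=>[3,0] g=>[1,3,3]
  e1=[0,1] f=>[3,2] g=>[4,2,3]
  ⟦path⟧₁ = [1 4; 3 2; 3 3]
2) trace h;k:
  e0=[1,0] h=>[2,2] k=>[1,3,0]
  e1=[0,1] h=>[4,1] k=>[4,2,4]
  ⟦path⟧₂ = [1 4; 3 2; 0 4]
Equal? NO — does not commute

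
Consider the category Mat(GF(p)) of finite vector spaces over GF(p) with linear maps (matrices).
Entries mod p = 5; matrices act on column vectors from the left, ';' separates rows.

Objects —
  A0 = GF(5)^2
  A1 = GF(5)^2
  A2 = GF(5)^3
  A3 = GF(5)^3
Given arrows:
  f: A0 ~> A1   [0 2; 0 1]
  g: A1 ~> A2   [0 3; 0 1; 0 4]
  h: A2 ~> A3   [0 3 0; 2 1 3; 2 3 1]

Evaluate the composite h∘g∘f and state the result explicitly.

  e0=[1,0] f~>[0,0] g~>[0,0,0] h~>[0,0,0]
  e1=[0,1] f~>[2,1] g~>[3,1,4] h~>[3,4,3]
result: [0 3; 0 4; 0 3]

Answer: [0 3; 0 4; 0 3]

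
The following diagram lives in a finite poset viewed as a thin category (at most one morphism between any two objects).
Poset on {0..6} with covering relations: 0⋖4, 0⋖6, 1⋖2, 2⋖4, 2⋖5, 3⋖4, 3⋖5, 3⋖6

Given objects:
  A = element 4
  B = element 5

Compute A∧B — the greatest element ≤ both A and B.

Lower bounds of A=4 and B=5: {1,2,3}
  maximal lower bounds 2 and 3 are incomparable: neither 2≤3 nor 3≤2
→ no greatest lower bound exists

Answer: NO MEET EXISTS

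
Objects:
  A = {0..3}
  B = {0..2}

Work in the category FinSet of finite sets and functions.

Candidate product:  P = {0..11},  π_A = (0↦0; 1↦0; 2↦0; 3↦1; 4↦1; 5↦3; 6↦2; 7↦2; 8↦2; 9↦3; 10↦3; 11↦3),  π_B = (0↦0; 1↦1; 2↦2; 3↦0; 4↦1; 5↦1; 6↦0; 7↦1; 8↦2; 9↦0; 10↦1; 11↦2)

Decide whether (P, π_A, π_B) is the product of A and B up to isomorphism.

|A|·|B| = 4·3 = 12;  |P| = 12
Check the pairing map k ↦ (π_A(k), π_B(k)):
  0 ↦ (0,0)
  1 ↦ (0,1)
  2 ↦ (0,2)
  3 ↦ (1,0)
  4 ↦ (1,1)
  5 ↦ (3,1)
  6 ↦ (2,0)
  7 ↦ (2,1)
  8 ↦ (2,2)
  9 ↦ (3,0)
  10 ↦ (3,1)  ✗ repeats pair of k=5
  11 ↦ (3,2)
distinct pairs in image: 11 / 12 needed
  → (3,1) hit at k=5 and k=10

Answer: NOT A VALID PRODUCT — duplicate pair at indices 10,5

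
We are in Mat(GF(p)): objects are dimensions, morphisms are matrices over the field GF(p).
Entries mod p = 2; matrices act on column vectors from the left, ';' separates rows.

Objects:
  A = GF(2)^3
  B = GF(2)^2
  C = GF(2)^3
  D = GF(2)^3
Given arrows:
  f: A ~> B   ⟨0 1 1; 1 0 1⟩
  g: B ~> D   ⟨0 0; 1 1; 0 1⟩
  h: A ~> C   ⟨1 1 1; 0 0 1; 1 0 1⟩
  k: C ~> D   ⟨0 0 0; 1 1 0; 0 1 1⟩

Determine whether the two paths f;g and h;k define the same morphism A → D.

Along f;g (path 1):
  e0=(1,0,0) f~>(0,1) g~>(0,1,1)
  e1=(0,1,0) f~>(1,0) g~>(0,1,0)
  e2=(0,0,1) f~>(1,1) g~>(0,0,1)
  ⟦path⟧₁ = ⟨0 0 0; 1 1 0; 1 0 1⟩
Along h;k (path 2):
  e0=(1,0,0) h~>(1,0,1) k~>(0,1,1)
  e1=(0,1,0) h~>(1,0,0) k~>(0,1,0)
  e2=(0,0,1) h~>(1,1,1) k~>(0,0,0)
  ⟦path⟧₂ = ⟨0 0 0; 1 1 0; 1 0 0⟩
Equal? differ; not commutative

Answer: DOES NOT COMMUTE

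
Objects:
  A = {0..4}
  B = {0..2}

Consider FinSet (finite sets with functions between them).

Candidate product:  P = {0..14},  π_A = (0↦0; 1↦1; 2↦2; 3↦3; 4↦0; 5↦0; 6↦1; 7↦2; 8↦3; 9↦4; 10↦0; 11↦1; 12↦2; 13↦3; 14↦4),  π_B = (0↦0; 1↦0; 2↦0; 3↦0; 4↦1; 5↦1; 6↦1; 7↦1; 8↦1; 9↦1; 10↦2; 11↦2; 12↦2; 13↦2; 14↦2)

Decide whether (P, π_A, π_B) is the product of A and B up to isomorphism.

|A|·|B| = 5·3 = 15;  |P| = 15
Check the pairing map k ↦ (π_A(k), π_B(k)):
  0 ↦ (0,0)
  1 ↦ (1,0)
  2 ↦ (2,0)
  3 ↦ (3,0)
  4 ↦ (0,1)
  5 ↦ (0,1)  ✗ repeats pair of k=4
  6 ↦ (1,1)
  7 ↦ (2,1)
  8 ↦ (3,1)
  9 ↦ (4,1)
  10 ↦ (0,2)
  11 ↦ (1,2)
  12 ↦ (2,2)
  13 ↦ (3,2)
  14 ↦ (4,2)
distinct pairs in image: 14 / 15 needed
  → (0,1) hit at k=4 and k=5

Answer: NOT A VALID PRODUCT — duplicate pair at indices 5,4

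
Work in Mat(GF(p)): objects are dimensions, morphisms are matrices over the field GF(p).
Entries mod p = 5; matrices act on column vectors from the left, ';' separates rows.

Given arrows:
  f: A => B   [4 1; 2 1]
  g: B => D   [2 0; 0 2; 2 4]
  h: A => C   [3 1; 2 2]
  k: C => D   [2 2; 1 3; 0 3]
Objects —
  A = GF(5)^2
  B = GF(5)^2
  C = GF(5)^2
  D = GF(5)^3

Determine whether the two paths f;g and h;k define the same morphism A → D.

Answer: DOES NOT COMMUTE

Derivation:
1) trace f;g:
  e0=⟨1,0⟩ f=>⟨4,2⟩ g=>⟨3,4,1⟩
  e1=⟨0,1⟩ f=>⟨1,1⟩ g=>⟨2,2,1⟩
  result₁ = [3 2; 4 2; 1 1]
2) trace h;k:
  e0=⟨1,0⟩ h=>⟨3,2⟩ k=>⟨0,4,1⟩
  e1=⟨0,1⟩ h=>⟨1,2⟩ k=>⟨1,2,1⟩
  result₂ = [0 1; 4 2; 1 1]
Equal? NO — does not commute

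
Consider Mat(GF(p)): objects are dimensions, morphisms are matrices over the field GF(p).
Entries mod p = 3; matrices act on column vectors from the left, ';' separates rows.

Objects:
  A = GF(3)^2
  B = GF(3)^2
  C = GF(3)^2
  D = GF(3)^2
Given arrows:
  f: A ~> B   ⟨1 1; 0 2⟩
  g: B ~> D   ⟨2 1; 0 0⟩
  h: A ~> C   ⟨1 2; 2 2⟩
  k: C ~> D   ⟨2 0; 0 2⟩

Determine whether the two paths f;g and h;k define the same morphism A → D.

Path 1 = f;g:
  e0=⟨1,0⟩ f~>⟨1,0⟩ g~>⟨2,0⟩
  e1=⟨0,1⟩ f~>⟨1,2⟩ g~>⟨1,0⟩
  result₁ = ⟨2 1; 0 0⟩
Path 2 = h;k:
  e0=⟨1,0⟩ h~>⟨1,2⟩ k~>⟨2,1⟩
  e1=⟨0,1⟩ h~>⟨2,2⟩ k~>⟨1,1⟩
  result₂ = ⟨2 1; 1 1⟩
Equal? differ; not commutative

Answer: DOES NOT COMMUTE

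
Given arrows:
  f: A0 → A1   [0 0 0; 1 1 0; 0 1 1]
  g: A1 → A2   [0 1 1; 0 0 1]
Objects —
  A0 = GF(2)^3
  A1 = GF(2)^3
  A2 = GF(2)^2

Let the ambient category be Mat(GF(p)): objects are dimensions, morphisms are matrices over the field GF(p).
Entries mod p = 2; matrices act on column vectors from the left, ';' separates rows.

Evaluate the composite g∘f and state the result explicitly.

  e0=[1,0,0] f→[0,1,0] g→[1,0]
  e1=[0,1,0] f→[0,1,1] g→[0,1]
  e2=[0,0,1] f→[0,0,1] g→[1,1]
⟦path⟧: [1 0 1; 0 1 1]

Answer: [1 0 1; 0 1 1]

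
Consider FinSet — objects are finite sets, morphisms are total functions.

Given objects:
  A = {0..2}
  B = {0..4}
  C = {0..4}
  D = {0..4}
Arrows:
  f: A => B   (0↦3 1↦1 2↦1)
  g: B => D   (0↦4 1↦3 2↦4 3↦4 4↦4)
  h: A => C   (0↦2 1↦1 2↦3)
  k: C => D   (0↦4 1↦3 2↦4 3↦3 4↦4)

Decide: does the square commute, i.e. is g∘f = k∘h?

Path 1 = f;g:
  0 f=>3 g=>4
  1 f=>1 g=>3
  2 f=>1 g=>3
  result₁ = (0↦4 1↦3 2↦3)
Path 2 = h;k:
  0 h=>2 k=>4
  1 h=>1 k=>3
  2 h=>3 k=>3
  result₂ = (0↦4 1↦3 2↦3)
Equal? equal; square commutes

Answer: COMMUTES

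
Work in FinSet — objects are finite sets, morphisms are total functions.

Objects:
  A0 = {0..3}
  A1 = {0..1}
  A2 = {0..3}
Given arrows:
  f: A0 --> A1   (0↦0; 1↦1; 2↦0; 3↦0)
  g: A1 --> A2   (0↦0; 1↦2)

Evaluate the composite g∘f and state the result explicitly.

  0 f-->0 g-->0
  1 f-->1 g-->2
  2 f-->0 g-->0
  3 f-->0 g-->0
result: (0↦0; 1↦2; 2↦0; 3↦0)

Answer: (0↦0; 1↦2; 2↦0; 3↦0)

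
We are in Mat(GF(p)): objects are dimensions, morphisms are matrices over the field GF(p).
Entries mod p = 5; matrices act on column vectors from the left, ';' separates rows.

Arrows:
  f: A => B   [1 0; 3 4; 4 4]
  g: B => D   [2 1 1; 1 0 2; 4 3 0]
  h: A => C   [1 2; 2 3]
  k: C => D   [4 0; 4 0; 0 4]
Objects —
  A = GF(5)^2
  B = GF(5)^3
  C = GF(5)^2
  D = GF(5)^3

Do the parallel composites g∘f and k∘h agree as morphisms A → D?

Along f;g (path 1):
  e0=⟨1,0⟩ f=>⟨1,3,4⟩ g=>⟨4,4,3⟩
  e1=⟨0,1⟩ f=>⟨0,4,4⟩ g=>⟨3,3,2⟩
  ⟦path⟧₁ = [4 3; 4 3; 3 2]
Along h;k (path 2):
  e0=⟨1,0⟩ h=>⟨1,2⟩ k=>⟨4,4,3⟩
  e1=⟨0,1⟩ h=>⟨2,3⟩ k=>⟨3,3,2⟩
  ⟦path⟧₂ = [4 3; 4 3; 3 2]
Equal? same morphism ✓

Answer: COMMUTES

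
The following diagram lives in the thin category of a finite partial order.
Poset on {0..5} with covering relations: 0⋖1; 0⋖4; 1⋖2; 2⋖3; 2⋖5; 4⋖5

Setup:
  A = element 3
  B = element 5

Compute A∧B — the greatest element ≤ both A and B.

Lower bounds of A=3 and B=5: {0,1,2}
  0 ≤ 2
  1 ≤ 2
  2 ≤ 2
glb = 2

Answer: A∧B = 2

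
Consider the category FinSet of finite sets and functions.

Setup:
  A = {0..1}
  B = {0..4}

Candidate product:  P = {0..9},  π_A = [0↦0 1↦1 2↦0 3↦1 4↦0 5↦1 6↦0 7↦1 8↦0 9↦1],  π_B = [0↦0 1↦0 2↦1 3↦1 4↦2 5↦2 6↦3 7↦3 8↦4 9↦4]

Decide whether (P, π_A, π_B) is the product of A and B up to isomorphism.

Answer: VALID PRODUCT

Trace:
|A|·|B| = 2·5 = 10;  |P| = 10
Check the pairing map k ↦ (π_A(k), π_B(k)):
  0 ↦ (0,0)
  1 ↦ (1,0)
  2 ↦ (0,1)
  3 ↦ (1,1)
  4 ↦ (0,2)
  5 ↦ (1,2)
  6 ↦ (0,3)
  7 ↦ (1,3)
  8 ↦ (0,4)
  9 ↦ (1,4)
distinct pairs in image: 10 / 10 needed
  → bijection onto A×B; projections well-typed.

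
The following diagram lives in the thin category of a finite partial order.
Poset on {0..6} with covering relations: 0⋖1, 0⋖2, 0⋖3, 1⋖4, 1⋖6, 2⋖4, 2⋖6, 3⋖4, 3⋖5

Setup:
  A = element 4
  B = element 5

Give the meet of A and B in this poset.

Answer: A∧B = 3

Trace:
Common predecessors of 4,5: {0,3}
  0 ≤ 3
  3 ≤ 3
glb = 3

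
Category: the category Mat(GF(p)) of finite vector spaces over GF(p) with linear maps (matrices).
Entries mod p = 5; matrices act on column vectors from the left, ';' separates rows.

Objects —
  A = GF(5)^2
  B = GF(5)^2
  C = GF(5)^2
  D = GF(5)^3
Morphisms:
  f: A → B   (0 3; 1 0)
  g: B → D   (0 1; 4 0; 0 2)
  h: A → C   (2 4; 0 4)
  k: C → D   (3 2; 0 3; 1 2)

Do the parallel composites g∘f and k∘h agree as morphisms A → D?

Path 1 = f;g:
  e0=[1,0] f→[0,1] g→[1,0,2]
  e1=[0,1] f→[3,0] g→[0,2,0]
  result₁ = (1 0; 0 2; 2 0)
Path 2 = h;k:
  e0=[1,0] h→[2,0] k→[1,0,2]
  e1=[0,1] h→[4,4] k→[0,2,2]
  result₂ = (1 0; 0 2; 2 2)
Equal? differ; not commutative

Answer: DOES NOT COMMUTE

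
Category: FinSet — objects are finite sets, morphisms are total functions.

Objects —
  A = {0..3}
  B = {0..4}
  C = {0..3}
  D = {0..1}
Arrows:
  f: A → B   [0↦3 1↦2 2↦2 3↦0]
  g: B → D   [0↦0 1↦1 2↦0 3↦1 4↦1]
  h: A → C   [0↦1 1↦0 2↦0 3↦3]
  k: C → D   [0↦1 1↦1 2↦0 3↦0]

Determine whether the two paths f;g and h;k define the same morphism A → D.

Along f;g (path 1):
  0 f→3 g→1
  1 f→2 g→0
  2 f→2 g→0
  3 f→0 g→0
  result₁ = [0↦1 1↦0 2↦0 3↦0]
Along h;k (path 2):
  0 h→1 k→1
  1 h→0 k→1
  2 h→0 k→1
  3 h→3 k→0
  result₂ = [0↦1 1↦1 2↦1 3↦0]
Equal? NO — does not commute

Answer: DOES NOT COMMUTE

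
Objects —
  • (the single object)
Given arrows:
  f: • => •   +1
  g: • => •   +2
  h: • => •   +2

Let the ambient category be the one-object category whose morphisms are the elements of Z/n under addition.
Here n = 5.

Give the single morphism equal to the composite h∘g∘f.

Answer: +0

Derivation:
  0 +1≡1 +2≡3 +2≡0  (mod 5)
composite: +0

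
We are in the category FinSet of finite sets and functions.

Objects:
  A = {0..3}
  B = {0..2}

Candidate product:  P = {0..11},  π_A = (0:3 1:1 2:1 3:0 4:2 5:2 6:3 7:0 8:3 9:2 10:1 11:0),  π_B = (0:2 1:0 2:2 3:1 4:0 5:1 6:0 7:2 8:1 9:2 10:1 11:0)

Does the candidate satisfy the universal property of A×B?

Answer: VALID PRODUCT

Work:
|A|·|B| = 4·3 = 12;  |P| = 12
Check the pairing map k ↦ (π_A(k), π_B(k)):
  0 : (3,2)
  1 : (1,0)
  2 : (1,2)
  3 : (0,1)
  4 : (2,0)
  5 : (2,1)
  6 : (3,0)
  7 : (0,2)
  8 : (3,1)
  9 : (2,2)
  10 : (1,1)
  11 : (0,0)
distinct pairs in image: 12 / 12 needed
  → bijection onto A×B; projections well-typed.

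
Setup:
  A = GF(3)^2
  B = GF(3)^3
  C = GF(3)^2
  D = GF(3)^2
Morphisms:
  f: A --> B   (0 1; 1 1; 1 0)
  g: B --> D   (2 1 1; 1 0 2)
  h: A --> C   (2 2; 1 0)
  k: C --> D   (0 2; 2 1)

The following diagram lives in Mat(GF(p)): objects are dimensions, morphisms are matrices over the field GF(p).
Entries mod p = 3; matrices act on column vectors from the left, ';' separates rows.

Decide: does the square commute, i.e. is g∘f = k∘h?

1) trace f;g:
  e0=⟨1,0⟩ f-->⟨0,1,1⟩ g-->⟨2,2⟩
  e1=⟨0,1⟩ f-->⟨1,1,0⟩ g-->⟨0,1⟩
  composite₁ = (2 0; 2 1)
2) trace h;k:
  e0=⟨1,0⟩ h-->⟨2,1⟩ k-->⟨2,2⟩
  e1=⟨0,1⟩ h-->⟨2,0⟩ k-->⟨0,1⟩
  composite₂ = (2 0; 2 1)
Equal? same morphism ✓

Answer: COMMUTES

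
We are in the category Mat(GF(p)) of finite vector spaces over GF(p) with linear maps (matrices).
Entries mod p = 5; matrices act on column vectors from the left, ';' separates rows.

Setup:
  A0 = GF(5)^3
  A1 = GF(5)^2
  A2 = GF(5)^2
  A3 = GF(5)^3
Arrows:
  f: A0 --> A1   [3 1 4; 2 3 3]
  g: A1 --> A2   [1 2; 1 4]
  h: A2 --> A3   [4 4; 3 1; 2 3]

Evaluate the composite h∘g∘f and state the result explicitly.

  e0=⟨1,0,0⟩ f-->⟨3,2⟩ g-->⟨2,1⟩ h-->⟨2,2,2⟩
  e1=⟨0,1,0⟩ f-->⟨1,3⟩ g-->⟨2,3⟩ h-->⟨0,4,3⟩
  e2=⟨0,0,1⟩ f-->⟨4,3⟩ g-->⟨0,1⟩ h-->⟨4,1,3⟩
result: [2 0 4; 2 4 1; 2 3 3]

Answer: [2 0 4; 2 4 1; 2 3 3]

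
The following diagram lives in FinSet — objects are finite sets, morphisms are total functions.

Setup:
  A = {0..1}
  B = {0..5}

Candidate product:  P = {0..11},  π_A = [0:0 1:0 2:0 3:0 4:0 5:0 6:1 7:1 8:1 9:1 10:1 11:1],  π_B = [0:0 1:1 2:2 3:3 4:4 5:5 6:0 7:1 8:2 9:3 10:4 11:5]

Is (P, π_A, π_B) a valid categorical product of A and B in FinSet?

Answer: VALID PRODUCT

Derivation:
|A|·|B| = 2·6 = 12;  |P| = 12
Check the pairing map k ↦ (π_A(k), π_B(k)):
  0 : (0,0)
  1 : (0,1)
  2 : (0,2)
  3 : (0,3)
  4 : (0,4)
  5 : (0,5)
  6 : (1,0)
  7 : (1,1)
  8 : (1,2)
  9 : (1,3)
  10 : (1,4)
  11 : (1,5)
distinct pairs in image: 12 / 12 needed
  → bijection onto A×B; projections well-typed.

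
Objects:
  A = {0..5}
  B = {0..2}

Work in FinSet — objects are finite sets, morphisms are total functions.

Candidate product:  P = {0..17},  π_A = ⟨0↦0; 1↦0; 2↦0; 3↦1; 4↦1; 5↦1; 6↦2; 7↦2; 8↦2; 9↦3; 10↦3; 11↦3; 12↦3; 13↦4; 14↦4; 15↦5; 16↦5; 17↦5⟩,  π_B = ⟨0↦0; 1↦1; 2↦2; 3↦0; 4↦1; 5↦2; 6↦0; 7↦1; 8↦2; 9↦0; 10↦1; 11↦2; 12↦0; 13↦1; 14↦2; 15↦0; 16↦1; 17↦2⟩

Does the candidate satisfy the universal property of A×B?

Answer: NOT A VALID PRODUCT — duplicate pair at indices 9,12

Derivation:
|A|·|B| = 6·3 = 18;  |P| = 18
Check the pairing map k ↦ (π_A(k), π_B(k)):
  0 ↦ (0,0)
  1 ↦ (0,1)
  2 ↦ (0,2)
  3 ↦ (1,0)
  4 ↦ (1,1)
  5 ↦ (1,2)
  6 ↦ (2,0)
  7 ↦ (2,1)
  8 ↦ (2,2)
  9 ↦ (3,0)
  10 ↦ (3,1)
  11 ↦ (3,2)
  12 ↦ (3,0)  ✗ repeats pair of k=9
  13 ↦ (4,1)
  14 ↦ (4,2)
  15 ↦ (5,0)
  16 ↦ (5,1)
  17 ↦ (5,2)
distinct pairs in image: 17 / 18 needed
  → (3,0) hit at k=9 and k=12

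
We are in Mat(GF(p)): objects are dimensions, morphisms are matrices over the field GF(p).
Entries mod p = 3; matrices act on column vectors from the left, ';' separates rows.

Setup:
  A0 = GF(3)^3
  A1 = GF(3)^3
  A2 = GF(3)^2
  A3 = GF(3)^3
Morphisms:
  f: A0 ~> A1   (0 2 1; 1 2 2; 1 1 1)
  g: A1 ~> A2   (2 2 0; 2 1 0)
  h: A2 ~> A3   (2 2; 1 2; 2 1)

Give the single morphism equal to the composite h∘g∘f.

Answer: (0 1 2; 1 2 2; 2 1 1)

Trace:
  e0=[1,0,0] f~>[0,1,1] g~>[2,1] h~>[0,1,2]
  e1=[0,1,0] f~>[2,2,1] g~>[2,0] h~>[1,2,1]
  e2=[0,0,1] f~>[1,2,1] g~>[0,1] h~>[2,2,1]
⟦path⟧: (0 1 2; 1 2 2; 2 1 1)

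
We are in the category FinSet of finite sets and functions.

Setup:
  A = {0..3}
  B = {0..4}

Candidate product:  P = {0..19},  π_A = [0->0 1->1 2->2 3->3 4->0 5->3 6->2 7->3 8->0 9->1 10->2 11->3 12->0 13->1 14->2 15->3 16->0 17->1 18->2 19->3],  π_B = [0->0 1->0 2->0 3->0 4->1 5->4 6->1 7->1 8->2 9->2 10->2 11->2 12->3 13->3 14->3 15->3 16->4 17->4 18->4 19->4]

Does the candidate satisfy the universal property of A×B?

|A|·|B| = 4·5 = 20;  |P| = 20
Check the pairing map k ↦ (π_A(k), π_B(k)):
  0 -> (0,0)
  1 -> (1,0)
  2 -> (2,0)
  3 -> (3,0)
  4 -> (0,1)
  5 -> (3,4)
  6 -> (2,1)
  7 -> (3,1)
  8 -> (0,2)
  9 -> (1,2)
  10 -> (2,2)
  11 -> (3,2)
  12 -> (0,3)
  13 -> (1,3)
  14 -> (2,3)
  15 -> (3,3)
  16 -> (0,4)
  17 -> (1,4)
  18 -> (2,4)
  19 -> (3,4)  ✗ repeats pair of k=5
distinct pairs in image: 19 / 20 needed
  → (3,4) hit at k=5 and k=19

Answer: NOT A VALID PRODUCT — duplicate pair at indices 19,5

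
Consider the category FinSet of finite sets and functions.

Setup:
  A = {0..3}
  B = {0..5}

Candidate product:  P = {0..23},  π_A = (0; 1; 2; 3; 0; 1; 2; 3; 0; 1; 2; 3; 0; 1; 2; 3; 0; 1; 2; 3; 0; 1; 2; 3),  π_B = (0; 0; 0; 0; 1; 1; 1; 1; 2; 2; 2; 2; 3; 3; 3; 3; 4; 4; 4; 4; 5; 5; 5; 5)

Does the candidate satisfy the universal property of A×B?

Answer: VALID PRODUCT

Work:
|A|·|B| = 4·6 = 24;  |P| = 24
Check the pairing map k ↦ (π_A(k), π_B(k)):
  0 : (0,0)
  1 : (1,0)
  2 : (2,0)
  3 : (3,0)
  4 : (0,1)
  5 : (1,1)
  6 : (2,1)
  7 : (3,1)
  8 : (0,2)
  9 : (1,2)
  10 : (2,2)
  11 : (3,2)
  12 : (0,3)
  13 : (1,3)
  14 : (2,3)
  15 : (3,3)
  16 : (0,4)
  17 : (1,4)
  18 : (2,4)
  19 : (3,4)
  20 : (0,5)
  21 : (1,5)
  22 : (2,5)
  23 : (3,5)
distinct pairs in image: 24 / 24 needed
  → bijection onto A×B; projections well-typed.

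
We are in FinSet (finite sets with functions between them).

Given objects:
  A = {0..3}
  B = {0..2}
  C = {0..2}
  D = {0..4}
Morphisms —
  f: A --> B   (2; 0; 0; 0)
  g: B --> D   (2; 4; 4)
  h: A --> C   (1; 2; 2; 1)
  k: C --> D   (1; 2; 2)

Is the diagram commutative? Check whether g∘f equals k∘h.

Path 1 = f;g:
  0 f-->2 g-->4
  1 f-->0 g-->2
  2 f-->0 g-->2
  3 f-->0 g-->2
  composite₁ = (4; 2; 2; 2)
Path 2 = h;k:
  0 h-->1 k-->2
  1 h-->2 k-->2
  2 h-->2 k-->2
  3 h-->1 k-->2
  composite₂ = (2; 2; 2; 2)
Equal? NO — does not commute

Answer: DOES NOT COMMUTE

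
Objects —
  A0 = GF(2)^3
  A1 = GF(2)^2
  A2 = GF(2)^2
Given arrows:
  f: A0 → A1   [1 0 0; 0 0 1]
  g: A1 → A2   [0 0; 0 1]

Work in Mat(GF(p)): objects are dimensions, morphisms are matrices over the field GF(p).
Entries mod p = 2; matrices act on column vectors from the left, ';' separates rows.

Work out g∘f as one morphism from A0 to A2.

  e0=⟨1,0,0⟩ f→⟨1,0⟩ g→⟨0,0⟩
  e1=⟨0,1,0⟩ f→⟨0,0⟩ g→⟨0,0⟩
  e2=⟨0,0,1⟩ f→⟨0,1⟩ g→⟨0,1⟩
result: [0 0 0; 0 0 1]

Answer: [0 0 0; 0 0 1]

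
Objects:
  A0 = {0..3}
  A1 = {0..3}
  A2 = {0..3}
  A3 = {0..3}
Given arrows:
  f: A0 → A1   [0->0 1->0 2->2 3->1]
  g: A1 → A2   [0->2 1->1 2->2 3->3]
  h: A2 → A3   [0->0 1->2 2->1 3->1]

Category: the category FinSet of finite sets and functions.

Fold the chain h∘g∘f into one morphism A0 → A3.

Answer: [0->1 1->1 2->1 3->2]

Trace:
  0 f→0 g→2 h→1
  1 f→0 g→2 h→1
  2 f→2 g→2 h→1
  3 f→1 g→1 h→2
composite: [0->1 1->1 2->1 3->2]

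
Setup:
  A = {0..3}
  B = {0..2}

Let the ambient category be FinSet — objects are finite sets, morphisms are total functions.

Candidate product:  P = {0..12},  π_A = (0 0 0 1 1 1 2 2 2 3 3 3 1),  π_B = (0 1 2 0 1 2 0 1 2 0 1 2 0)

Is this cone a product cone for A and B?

|A|·|B| = 4·3 = 12;  |P| = 13
  → cardinalities differ; no bijection possible.

Answer: NOT A VALID PRODUCT — |P|=13 ≠ |A|·|B|=12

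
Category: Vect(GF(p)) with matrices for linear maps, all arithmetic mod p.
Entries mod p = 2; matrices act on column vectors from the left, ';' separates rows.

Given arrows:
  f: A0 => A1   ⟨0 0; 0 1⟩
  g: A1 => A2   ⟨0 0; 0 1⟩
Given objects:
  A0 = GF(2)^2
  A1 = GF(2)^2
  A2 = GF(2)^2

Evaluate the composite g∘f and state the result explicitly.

  e0=(1,0) f=>(0,0) g=>(0,0)
  e1=(0,1) f=>(0,1) g=>(0,1)
composite: ⟨0 0; 0 1⟩

Answer: ⟨0 0; 0 1⟩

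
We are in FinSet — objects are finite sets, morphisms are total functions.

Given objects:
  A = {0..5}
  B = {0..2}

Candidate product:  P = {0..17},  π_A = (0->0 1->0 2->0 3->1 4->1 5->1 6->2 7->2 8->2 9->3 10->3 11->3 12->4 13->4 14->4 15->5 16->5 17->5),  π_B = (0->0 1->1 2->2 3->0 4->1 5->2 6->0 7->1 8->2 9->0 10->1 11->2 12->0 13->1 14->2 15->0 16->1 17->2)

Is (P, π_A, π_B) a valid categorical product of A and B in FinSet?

Answer: VALID PRODUCT

Derivation:
|A|·|B| = 6·3 = 18;  |P| = 18
Check the pairing map k ↦ (π_A(k), π_B(k)):
  0 -> (0,0)
  1 -> (0,1)
  2 -> (0,2)
  3 -> (1,0)
  4 -> (1,1)
  5 -> (1,2)
  6 -> (2,0)
  7 -> (2,1)
  8 -> (2,2)
  9 -> (3,0)
  10 -> (3,1)
  11 -> (3,2)
  12 -> (4,0)
  13 -> (4,1)
  14 -> (4,2)
  15 -> (5,0)
  16 -> (5,1)
  17 -> (5,2)
distinct pairs in image: 18 / 18 needed
  → bijection onto A×B; projections well-typed.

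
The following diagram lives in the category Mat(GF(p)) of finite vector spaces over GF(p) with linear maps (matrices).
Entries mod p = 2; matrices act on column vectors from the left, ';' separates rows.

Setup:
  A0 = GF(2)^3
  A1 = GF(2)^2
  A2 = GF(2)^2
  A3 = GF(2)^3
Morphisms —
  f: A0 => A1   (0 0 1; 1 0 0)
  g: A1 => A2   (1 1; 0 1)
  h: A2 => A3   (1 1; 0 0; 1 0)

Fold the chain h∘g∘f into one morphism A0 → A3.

Answer: (0 0 1; 0 0 0; 1 0 1)

Work:
  e0=[1,0,0] f=>[0,1] g=>[1,1] h=>[0,0,1]
  e1=[0,1,0] f=>[0,0] g=>[0,0] h=>[0,0,0]
  e2=[0,0,1] f=>[1,0] g=>[1,0] h=>[1,0,1]
composite: (0 0 1; 0 0 0; 1 0 1)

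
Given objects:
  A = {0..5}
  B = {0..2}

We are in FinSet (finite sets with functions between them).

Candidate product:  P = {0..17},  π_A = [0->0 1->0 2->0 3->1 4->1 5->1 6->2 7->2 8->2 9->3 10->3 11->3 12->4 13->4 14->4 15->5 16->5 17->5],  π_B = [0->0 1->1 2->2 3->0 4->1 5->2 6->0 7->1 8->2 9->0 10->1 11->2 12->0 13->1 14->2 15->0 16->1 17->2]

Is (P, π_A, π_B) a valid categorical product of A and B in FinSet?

|A|·|B| = 6·3 = 18;  |P| = 18
Check the pairing map k ↦ (π_A(k), π_B(k)):
  0 -> (0,0)
  1 -> (0,1)
  2 -> (0,2)
  3 -> (1,0)
  4 -> (1,1)
  5 -> (1,2)
  6 -> (2,0)
  7 -> (2,1)
  8 -> (2,2)
  9 -> (3,0)
  10 -> (3,1)
  11 -> (3,2)
  12 -> (4,0)
  13 -> (4,1)
  14 -> (4,2)
  15 -> (5,0)
  16 -> (5,1)
  17 -> (5,2)
distinct pairs in image: 18 / 18 needed
  → bijection onto A×B; projections well-typed.

Answer: VALID PRODUCT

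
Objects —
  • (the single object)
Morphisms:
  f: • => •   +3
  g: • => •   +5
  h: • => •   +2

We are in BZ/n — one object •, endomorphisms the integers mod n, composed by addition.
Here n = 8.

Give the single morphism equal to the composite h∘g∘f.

Answer: +2

Trace:
  0 +3≡3 +5≡0 +2≡2  (mod 8)
⟦path⟧: +2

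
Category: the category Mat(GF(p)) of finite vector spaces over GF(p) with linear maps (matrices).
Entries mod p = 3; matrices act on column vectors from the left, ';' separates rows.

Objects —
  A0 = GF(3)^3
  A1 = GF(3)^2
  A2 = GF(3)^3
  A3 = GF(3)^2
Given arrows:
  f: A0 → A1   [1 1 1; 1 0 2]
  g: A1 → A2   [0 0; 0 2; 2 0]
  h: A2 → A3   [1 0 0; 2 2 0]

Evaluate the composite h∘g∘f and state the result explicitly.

Answer: [0 0 0; 1 0 2]

Derivation:
  e0=⟨1,0,0⟩ f→⟨1,1⟩ g→⟨0,2,2⟩ h→⟨0,1⟩
  e1=⟨0,1,0⟩ f→⟨1,0⟩ g→⟨0,0,2⟩ h→⟨0,0⟩
  e2=⟨0,0,1⟩ f→⟨1,2⟩ g→⟨0,1,2⟩ h→⟨0,2⟩
composite: [0 0 0; 1 0 2]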